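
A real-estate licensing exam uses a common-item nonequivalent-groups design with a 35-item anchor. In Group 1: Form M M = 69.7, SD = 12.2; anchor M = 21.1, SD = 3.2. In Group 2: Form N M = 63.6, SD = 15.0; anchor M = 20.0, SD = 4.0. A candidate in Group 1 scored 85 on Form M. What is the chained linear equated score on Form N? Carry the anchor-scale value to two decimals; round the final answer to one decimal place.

82.8

Form M → anchor (Group 1): v = (3.2/12.2)(85 − 69.7) + 21.1 = 25.11
anchor → Form N (Group 2): y = (15.0/4.0)(25.11 − 20.0) + 63.6 = 82.8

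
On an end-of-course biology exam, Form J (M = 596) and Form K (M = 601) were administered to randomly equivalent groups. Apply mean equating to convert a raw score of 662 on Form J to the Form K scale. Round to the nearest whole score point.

Mean equating: y = x + (M_Y − M_X) = 662 + (601 − 596) = 667

667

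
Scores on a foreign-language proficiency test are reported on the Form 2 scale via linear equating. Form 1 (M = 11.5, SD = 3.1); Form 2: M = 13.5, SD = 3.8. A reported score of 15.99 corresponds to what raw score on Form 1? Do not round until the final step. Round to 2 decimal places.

13.53

Invert y = (SD_Y/SD_X)(x − M_X) + M_Y:
x = (SD_X/SD_Y)(y − M_Y) + M_X = (3.1/3.8)(15.99 − 13.5) + 11.5
x = 0.815789 × 2.490 + 11.5 = 13.53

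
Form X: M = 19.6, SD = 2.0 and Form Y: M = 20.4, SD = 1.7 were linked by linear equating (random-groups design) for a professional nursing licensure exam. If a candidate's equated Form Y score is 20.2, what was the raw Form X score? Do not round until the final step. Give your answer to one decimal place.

19.4

Invert y = (SD_Y/SD_X)(x − M_X) + M_Y:
x = (SD_X/SD_Y)(y − M_Y) + M_X = (2.0/1.7)(20.2 − 20.4) + 19.6
x = 1.176471 × -0.200 + 19.6 = 19.4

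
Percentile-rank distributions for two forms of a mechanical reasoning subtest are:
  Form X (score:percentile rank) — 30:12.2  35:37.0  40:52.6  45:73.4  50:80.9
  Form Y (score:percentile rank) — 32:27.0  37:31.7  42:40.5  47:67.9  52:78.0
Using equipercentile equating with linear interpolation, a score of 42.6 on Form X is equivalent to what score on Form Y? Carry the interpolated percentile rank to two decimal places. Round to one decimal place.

PR of 42.6 on Form X: 52.6 + (42.6 − 40)/(45 − 40) × (73.4 − 52.6) = 63.42
On Form Y, PR 63.42 falls between score 42 (PR 40.5) and 47 (PR 67.9).
Interpolate: 42 + (63.42 − 40.5)/(67.9 − 40.5) × (47 − 42) = 46.2

46.2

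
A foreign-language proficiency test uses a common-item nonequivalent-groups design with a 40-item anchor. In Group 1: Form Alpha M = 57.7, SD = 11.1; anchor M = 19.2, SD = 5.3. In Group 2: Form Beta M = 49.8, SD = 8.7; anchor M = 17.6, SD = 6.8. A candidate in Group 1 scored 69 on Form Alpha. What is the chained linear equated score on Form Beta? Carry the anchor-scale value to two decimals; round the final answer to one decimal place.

58.8

Form Alpha → anchor (Group 1): v = (5.3/11.1)(69 − 57.7) + 19.2 = 24.60
anchor → Form Beta (Group 2): y = (8.7/6.8)(24.60 − 17.6) + 49.8 = 58.8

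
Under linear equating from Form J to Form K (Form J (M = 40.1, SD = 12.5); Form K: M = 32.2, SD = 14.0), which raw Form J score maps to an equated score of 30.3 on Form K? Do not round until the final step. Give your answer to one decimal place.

Invert y = (SD_Y/SD_X)(x − M_X) + M_Y:
x = (SD_X/SD_Y)(y − M_Y) + M_X = (12.5/14.0)(30.3 − 32.2) + 40.1
x = 0.892857 × -1.900 + 40.1 = 38.4

38.4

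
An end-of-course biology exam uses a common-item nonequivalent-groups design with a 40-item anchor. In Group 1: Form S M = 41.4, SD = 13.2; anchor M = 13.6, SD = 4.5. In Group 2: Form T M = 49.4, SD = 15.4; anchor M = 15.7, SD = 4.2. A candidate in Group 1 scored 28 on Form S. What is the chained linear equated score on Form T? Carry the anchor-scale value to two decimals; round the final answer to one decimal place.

24.9

Form S → anchor (Group 1): v = (4.5/13.2)(28 − 41.4) + 13.6 = 9.03
anchor → Form T (Group 2): y = (15.4/4.2)(9.03 − 15.7) + 49.4 = 24.9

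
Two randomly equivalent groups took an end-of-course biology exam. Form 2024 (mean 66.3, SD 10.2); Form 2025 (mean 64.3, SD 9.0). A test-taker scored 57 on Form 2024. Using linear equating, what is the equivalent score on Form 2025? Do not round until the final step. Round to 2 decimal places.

Linear equating: y = (SD_Y/SD_X)(x − M_X) + M_Y
y = (9.0/10.2)(57 − 66.3) + 64.3
y = 0.882353 × -9.3 + 64.3 = -8.2059 + 64.3 = 56.09

56.09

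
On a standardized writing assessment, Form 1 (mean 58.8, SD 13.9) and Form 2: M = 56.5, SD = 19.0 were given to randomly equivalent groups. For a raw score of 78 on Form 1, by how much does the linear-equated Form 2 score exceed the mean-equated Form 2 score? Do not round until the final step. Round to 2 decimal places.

Mean-equated: 78 + (56.5 − 58.8) = 75.70
Linear-equated: (19.0/13.9)(78 − 58.8) + 56.5 = 82.745
Difference = 82.745 − 75.70 = 7.04

7.04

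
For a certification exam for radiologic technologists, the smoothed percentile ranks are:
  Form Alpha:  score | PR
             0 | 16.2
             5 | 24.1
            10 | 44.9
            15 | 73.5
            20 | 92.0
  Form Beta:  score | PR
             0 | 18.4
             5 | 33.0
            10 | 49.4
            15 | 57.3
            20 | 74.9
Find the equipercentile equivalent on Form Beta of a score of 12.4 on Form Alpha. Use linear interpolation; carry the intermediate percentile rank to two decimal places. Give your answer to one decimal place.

15.4

PR of 12.4 on Form Alpha: 44.9 + (12.4 − 10)/(15 − 10) × (73.5 − 44.9) = 58.63
On Form Beta, PR 58.63 falls between score 15 (PR 57.3) and 20 (PR 74.9).
Interpolate: 15 + (58.63 − 57.3)/(74.9 − 57.3) × (20 − 15) = 15.4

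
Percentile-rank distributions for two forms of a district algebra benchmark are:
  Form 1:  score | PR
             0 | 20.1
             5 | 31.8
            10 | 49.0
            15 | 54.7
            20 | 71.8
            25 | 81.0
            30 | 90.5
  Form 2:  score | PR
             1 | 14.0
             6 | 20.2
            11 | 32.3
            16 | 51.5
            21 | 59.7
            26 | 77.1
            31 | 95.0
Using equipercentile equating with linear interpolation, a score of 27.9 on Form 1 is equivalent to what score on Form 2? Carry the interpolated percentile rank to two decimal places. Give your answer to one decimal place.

PR of 27.9 on Form 1: 81.0 + (27.9 − 25)/(30 − 25) × (90.5 − 81.0) = 86.51
On Form 2, PR 86.51 falls between score 26 (PR 77.1) and 31 (PR 95.0).
Interpolate: 26 + (86.51 − 77.1)/(95.0 − 77.1) × (31 − 26) = 28.6

28.6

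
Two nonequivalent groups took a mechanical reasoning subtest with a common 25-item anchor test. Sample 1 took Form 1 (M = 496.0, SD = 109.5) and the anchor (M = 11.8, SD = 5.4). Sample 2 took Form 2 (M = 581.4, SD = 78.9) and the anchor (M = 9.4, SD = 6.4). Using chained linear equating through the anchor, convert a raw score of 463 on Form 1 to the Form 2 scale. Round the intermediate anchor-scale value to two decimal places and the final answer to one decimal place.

590.9

Form 1 → anchor (Sample 1): v = (5.4/109.5)(463 − 496.0) + 11.8 = 10.17
anchor → Form 2 (Sample 2): y = (78.9/6.4)(10.17 − 9.4) + 581.4 = 590.9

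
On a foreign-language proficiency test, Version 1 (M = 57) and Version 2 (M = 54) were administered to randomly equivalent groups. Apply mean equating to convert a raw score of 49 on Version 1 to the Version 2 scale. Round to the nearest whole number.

46

Mean equating: y = x + (M_Y − M_X) = 49 + (54 − 57) = 46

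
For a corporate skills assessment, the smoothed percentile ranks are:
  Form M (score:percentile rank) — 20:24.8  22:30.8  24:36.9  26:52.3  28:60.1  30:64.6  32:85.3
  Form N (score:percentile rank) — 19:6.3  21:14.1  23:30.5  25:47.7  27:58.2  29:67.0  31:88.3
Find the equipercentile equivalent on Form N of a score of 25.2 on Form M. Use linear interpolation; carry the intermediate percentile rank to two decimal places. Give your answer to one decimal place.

24.8

PR of 25.2 on Form M: 36.9 + (25.2 − 24)/(26 − 24) × (52.3 − 36.9) = 46.14
On Form N, PR 46.14 falls between score 23 (PR 30.5) and 25 (PR 47.7).
Interpolate: 23 + (46.14 − 30.5)/(47.7 − 30.5) × (25 − 23) = 24.8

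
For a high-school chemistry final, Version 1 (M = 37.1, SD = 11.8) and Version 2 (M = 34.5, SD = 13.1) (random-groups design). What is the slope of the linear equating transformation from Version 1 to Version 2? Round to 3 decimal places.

1.110

A = SD_Y / SD_X = 13.1 / 11.8 = 1.110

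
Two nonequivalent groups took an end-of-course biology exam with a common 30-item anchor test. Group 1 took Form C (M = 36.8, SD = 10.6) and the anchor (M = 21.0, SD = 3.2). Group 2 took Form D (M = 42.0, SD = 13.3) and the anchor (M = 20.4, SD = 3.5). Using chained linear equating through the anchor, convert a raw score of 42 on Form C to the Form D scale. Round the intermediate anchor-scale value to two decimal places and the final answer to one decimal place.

50.2

Form C → anchor (Group 1): v = (3.2/10.6)(42 − 36.8) + 21.0 = 22.57
anchor → Form D (Group 2): y = (13.3/3.5)(22.57 − 20.4) + 42.0 = 50.2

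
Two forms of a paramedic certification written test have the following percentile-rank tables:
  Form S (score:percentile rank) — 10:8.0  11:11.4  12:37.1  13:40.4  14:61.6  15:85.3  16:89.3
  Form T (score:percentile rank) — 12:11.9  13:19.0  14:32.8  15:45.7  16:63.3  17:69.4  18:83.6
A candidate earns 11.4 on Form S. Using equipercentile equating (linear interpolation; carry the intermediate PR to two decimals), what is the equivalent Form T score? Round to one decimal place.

PR of 11.4 on Form S: 11.4 + (11.4 − 11)/(12 − 11) × (37.1 − 11.4) = 21.68
On Form T, PR 21.68 falls between score 13 (PR 19.0) and 14 (PR 32.8).
Interpolate: 13 + (21.68 − 19.0)/(32.8 − 19.0) × (14 − 13) = 13.2

13.2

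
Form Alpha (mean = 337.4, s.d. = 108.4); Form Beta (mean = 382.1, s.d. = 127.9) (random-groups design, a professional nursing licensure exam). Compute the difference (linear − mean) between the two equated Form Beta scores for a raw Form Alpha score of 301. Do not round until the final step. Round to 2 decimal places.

-6.55

Mean-equated: 301 + (382.1 − 337.4) = 345.70
Linear-equated: (127.9/108.4)(301 − 337.4) + 382.1 = 339.152
Difference = 339.152 − 345.70 = -6.55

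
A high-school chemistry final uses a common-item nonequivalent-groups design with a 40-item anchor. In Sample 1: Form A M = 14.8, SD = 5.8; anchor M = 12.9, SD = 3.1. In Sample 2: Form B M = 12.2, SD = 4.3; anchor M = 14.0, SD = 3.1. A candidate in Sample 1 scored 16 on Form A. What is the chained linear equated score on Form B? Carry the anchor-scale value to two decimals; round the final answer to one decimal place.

11.6

Form A → anchor (Sample 1): v = (3.1/5.8)(16 − 14.8) + 12.9 = 13.54
anchor → Form B (Sample 2): y = (4.3/3.1)(13.54 − 14.0) + 12.2 = 11.6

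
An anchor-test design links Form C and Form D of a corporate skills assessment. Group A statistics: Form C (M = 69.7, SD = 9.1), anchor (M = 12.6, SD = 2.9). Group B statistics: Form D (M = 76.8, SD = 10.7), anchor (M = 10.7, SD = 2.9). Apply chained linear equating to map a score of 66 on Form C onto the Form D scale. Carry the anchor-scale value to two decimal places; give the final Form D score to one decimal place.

Form C → anchor (Group A): v = (2.9/9.1)(66 − 69.7) + 12.6 = 11.42
anchor → Form D (Group B): y = (10.7/2.9)(11.42 − 10.7) + 76.8 = 79.5

79.5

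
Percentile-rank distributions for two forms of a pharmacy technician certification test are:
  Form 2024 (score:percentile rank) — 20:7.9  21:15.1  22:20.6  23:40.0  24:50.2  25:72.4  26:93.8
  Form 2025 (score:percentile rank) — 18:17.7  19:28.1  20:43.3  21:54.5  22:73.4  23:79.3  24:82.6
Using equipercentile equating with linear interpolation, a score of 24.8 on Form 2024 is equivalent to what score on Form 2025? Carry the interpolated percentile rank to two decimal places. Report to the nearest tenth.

21.7

PR of 24.8 on Form 2024: 50.2 + (24.8 − 24)/(25 − 24) × (72.4 − 50.2) = 67.96
On Form 2025, PR 67.96 falls between score 21 (PR 54.5) and 22 (PR 73.4).
Interpolate: 21 + (67.96 − 54.5)/(73.4 − 54.5) × (22 − 21) = 21.7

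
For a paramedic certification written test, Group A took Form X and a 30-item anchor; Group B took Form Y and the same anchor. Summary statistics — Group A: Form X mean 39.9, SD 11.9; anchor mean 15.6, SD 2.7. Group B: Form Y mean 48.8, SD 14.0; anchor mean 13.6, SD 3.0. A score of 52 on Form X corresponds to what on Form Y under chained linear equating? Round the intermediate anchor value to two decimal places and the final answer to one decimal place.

71.0

Form X → anchor (Group A): v = (2.7/11.9)(52 − 39.9) + 15.6 = 18.35
anchor → Form Y (Group B): y = (14.0/3.0)(18.35 − 13.6) + 48.8 = 71.0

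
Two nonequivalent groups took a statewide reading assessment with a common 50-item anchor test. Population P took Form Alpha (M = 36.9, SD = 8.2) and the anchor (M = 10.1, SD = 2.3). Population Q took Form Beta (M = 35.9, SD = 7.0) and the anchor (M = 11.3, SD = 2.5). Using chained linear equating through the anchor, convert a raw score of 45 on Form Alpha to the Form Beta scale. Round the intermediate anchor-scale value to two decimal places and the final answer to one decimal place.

Form Alpha → anchor (Population P): v = (2.3/8.2)(45 − 36.9) + 10.1 = 12.37
anchor → Form Beta (Population Q): y = (7.0/2.5)(12.37 − 11.3) + 35.9 = 38.9

38.9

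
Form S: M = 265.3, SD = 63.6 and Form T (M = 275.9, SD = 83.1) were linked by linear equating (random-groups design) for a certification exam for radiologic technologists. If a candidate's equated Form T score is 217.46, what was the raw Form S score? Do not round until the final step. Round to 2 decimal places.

220.57

Invert y = (SD_Y/SD_X)(x − M_X) + M_Y:
x = (SD_X/SD_Y)(y − M_Y) + M_X = (63.6/83.1)(217.46 − 275.9) + 265.3
x = 0.765343 × -58.440 + 265.3 = 220.57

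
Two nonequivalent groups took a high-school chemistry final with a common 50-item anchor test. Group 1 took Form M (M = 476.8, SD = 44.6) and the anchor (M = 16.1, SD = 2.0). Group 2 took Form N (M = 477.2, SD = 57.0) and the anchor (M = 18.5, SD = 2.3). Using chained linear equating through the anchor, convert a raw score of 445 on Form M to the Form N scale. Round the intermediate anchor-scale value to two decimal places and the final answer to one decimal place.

Form M → anchor (Group 1): v = (2.0/44.6)(445 − 476.8) + 16.1 = 14.67
anchor → Form N (Group 2): y = (57.0/2.3)(14.67 − 18.5) + 477.2 = 382.3

382.3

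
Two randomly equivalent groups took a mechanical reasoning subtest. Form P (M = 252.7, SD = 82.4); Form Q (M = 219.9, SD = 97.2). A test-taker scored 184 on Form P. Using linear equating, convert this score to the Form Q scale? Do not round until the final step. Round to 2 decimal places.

Linear equating: y = (SD_Y/SD_X)(x − M_X) + M_Y
y = (97.2/82.4)(184 − 252.7) + 219.9
y = 1.179612 × -68.7 + 219.9 = -81.0393 + 219.9 = 138.86

138.86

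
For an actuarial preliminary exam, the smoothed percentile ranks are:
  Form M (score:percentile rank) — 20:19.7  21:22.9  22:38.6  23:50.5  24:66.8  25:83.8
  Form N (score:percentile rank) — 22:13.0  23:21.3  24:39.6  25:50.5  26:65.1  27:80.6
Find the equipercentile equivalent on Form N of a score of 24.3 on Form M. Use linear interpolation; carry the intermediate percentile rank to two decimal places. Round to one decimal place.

26.4

PR of 24.3 on Form M: 66.8 + (24.3 − 24)/(25 − 24) × (83.8 − 66.8) = 71.90
On Form N, PR 71.90 falls between score 26 (PR 65.1) and 27 (PR 80.6).
Interpolate: 26 + (71.90 − 65.1)/(80.6 − 65.1) × (27 − 26) = 26.4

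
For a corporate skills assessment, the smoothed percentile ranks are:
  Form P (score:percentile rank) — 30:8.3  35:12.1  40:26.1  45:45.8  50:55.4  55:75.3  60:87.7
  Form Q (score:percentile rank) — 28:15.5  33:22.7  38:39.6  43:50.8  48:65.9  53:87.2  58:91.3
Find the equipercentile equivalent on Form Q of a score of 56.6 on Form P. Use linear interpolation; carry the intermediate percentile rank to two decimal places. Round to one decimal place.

51.1

PR of 56.6 on Form P: 75.3 + (56.6 − 55)/(60 − 55) × (87.7 − 75.3) = 79.27
On Form Q, PR 79.27 falls between score 48 (PR 65.9) and 53 (PR 87.2).
Interpolate: 48 + (79.27 − 65.9)/(87.2 − 65.9) × (53 − 48) = 51.1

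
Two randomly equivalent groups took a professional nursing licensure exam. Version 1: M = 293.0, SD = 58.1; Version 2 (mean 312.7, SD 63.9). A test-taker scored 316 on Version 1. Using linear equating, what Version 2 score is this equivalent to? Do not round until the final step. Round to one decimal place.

338.0

Linear equating: y = (SD_Y/SD_X)(x − M_X) + M_Y
y = (63.9/58.1)(316 − 293.0) + 312.7
y = 1.099828 × 23.0 + 312.7 = 25.2960 + 312.7 = 338.0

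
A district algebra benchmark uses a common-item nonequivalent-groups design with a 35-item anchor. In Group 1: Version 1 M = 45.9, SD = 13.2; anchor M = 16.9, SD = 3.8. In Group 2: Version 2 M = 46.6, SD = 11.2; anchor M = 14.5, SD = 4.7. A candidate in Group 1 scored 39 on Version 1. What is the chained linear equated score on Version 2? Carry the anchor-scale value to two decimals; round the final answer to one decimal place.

Version 1 → anchor (Group 1): v = (3.8/13.2)(39 − 45.9) + 16.9 = 14.91
anchor → Version 2 (Group 2): y = (11.2/4.7)(14.91 − 14.5) + 46.6 = 47.6

47.6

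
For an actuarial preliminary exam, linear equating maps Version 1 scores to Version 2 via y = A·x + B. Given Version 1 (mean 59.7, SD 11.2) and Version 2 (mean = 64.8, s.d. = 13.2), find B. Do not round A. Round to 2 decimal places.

-5.56

A = SD_Y / SD_X = 13.2 / 11.2 = 1.178571
B = M_Y − A·M_X = 64.8 − 1.178571 × 59.7 = -5.56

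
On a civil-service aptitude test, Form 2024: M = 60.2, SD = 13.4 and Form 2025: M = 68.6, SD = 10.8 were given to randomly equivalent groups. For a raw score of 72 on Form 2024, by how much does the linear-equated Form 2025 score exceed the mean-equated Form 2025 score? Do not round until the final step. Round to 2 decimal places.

Mean-equated: 72 + (68.6 − 60.2) = 80.40
Linear-equated: (10.8/13.4)(72 − 60.2) + 68.6 = 78.110
Difference = 78.110 − 80.40 = -2.29

-2.29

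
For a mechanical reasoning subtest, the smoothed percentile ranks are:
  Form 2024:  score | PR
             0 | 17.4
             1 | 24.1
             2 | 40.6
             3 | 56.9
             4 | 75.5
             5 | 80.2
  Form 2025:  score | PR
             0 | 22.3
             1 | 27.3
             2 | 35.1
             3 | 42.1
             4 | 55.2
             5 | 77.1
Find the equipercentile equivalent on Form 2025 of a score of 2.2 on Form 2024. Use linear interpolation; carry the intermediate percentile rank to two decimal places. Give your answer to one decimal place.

PR of 2.2 on Form 2024: 40.6 + (2.2 − 2)/(3 − 2) × (56.9 − 40.6) = 43.86
On Form 2025, PR 43.86 falls between score 3 (PR 42.1) and 4 (PR 55.2).
Interpolate: 3 + (43.86 − 42.1)/(55.2 − 42.1) × (4 − 3) = 3.1

3.1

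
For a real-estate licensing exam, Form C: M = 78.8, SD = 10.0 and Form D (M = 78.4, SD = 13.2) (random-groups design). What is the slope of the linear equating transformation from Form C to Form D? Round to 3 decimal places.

1.320

A = SD_Y / SD_X = 13.2 / 10.0 = 1.320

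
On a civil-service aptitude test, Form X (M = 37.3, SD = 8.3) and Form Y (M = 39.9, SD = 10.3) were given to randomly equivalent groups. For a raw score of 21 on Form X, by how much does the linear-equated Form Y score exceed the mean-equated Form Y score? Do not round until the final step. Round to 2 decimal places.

-3.93

Mean-equated: 21 + (39.9 − 37.3) = 23.60
Linear-equated: (10.3/8.3)(21 − 37.3) + 39.9 = 19.672
Difference = 19.672 − 23.60 = -3.93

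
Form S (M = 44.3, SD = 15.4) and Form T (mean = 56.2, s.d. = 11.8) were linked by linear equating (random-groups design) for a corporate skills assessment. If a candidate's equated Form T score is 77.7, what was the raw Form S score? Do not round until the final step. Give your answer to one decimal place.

72.4

Invert y = (SD_Y/SD_X)(x − M_X) + M_Y:
x = (SD_X/SD_Y)(y − M_Y) + M_X = (15.4/11.8)(77.7 − 56.2) + 44.3
x = 1.305085 × 21.500 + 44.3 = 72.4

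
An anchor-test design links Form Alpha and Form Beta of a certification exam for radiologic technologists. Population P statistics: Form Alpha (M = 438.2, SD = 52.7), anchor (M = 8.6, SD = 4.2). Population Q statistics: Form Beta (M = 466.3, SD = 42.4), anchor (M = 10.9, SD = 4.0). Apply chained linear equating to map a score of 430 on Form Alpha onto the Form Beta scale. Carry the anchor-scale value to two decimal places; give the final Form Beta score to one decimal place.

435.0

Form Alpha → anchor (Population P): v = (4.2/52.7)(430 − 438.2) + 8.6 = 7.95
anchor → Form Beta (Population Q): y = (42.4/4.0)(7.95 − 10.9) + 466.3 = 435.0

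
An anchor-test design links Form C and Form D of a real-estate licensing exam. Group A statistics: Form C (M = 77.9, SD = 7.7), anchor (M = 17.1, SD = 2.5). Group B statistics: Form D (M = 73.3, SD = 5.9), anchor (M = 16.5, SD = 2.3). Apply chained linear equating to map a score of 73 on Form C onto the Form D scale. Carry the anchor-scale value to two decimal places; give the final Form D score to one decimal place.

70.8

Form C → anchor (Group A): v = (2.5/7.7)(73 − 77.9) + 17.1 = 15.51
anchor → Form D (Group B): y = (5.9/2.3)(15.51 − 16.5) + 73.3 = 70.8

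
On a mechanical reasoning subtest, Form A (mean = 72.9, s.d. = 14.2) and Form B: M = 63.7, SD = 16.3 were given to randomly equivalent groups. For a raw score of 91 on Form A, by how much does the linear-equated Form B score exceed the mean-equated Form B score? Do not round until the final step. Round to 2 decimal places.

Mean-equated: 91 + (63.7 − 72.9) = 81.80
Linear-equated: (16.3/14.2)(91 − 72.9) + 63.7 = 84.477
Difference = 84.477 − 81.80 = 2.68

2.68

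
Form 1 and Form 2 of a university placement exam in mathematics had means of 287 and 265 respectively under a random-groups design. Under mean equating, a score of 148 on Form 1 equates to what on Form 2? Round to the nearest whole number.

Mean equating: y = x + (M_Y − M_X) = 148 + (265 − 287) = 126

126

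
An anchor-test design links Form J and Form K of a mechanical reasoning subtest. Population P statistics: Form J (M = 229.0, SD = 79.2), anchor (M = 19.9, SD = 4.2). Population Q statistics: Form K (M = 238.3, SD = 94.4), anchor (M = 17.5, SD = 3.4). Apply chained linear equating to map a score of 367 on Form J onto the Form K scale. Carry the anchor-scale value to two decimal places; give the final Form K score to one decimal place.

Form J → anchor (Population P): v = (4.2/79.2)(367 − 229.0) + 19.9 = 27.22
anchor → Form K (Population Q): y = (94.4/3.4)(27.22 − 17.5) + 238.3 = 508.2

508.2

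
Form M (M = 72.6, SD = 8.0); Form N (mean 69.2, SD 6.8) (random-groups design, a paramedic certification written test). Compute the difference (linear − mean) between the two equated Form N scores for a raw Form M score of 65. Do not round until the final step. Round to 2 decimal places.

1.14

Mean-equated: 65 + (69.2 − 72.6) = 61.60
Linear-equated: (6.8/8.0)(65 − 72.6) + 69.2 = 62.740
Difference = 62.740 − 61.60 = 1.14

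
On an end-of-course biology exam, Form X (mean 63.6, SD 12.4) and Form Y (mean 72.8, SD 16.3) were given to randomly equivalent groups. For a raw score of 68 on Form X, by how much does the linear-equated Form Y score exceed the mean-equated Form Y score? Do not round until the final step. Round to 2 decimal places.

Mean-equated: 68 + (72.8 − 63.6) = 77.20
Linear-equated: (16.3/12.4)(68 − 63.6) + 72.8 = 78.584
Difference = 78.584 − 77.20 = 1.38

1.38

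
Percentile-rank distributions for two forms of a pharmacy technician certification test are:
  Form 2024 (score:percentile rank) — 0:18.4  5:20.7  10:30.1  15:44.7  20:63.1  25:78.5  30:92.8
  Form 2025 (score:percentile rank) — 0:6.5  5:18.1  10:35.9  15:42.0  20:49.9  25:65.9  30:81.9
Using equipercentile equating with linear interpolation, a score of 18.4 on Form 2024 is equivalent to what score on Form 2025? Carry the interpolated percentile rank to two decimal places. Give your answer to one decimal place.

22.3

PR of 18.4 on Form 2024: 44.7 + (18.4 − 15)/(20 − 15) × (63.1 − 44.7) = 57.21
On Form 2025, PR 57.21 falls between score 20 (PR 49.9) and 25 (PR 65.9).
Interpolate: 20 + (57.21 − 49.9)/(65.9 − 49.9) × (25 − 20) = 22.3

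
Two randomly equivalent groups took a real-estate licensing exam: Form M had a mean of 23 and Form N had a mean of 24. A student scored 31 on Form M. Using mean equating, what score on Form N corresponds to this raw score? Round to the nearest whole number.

Mean equating: y = x + (M_Y − M_X) = 31 + (24 − 23) = 32

32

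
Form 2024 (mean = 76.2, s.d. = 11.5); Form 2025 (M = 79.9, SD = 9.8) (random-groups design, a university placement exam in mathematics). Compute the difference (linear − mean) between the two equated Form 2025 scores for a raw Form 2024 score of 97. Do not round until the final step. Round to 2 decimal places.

-3.07

Mean-equated: 97 + (79.9 − 76.2) = 100.70
Linear-equated: (9.8/11.5)(97 − 76.2) + 79.9 = 97.625
Difference = 97.625 − 100.70 = -3.07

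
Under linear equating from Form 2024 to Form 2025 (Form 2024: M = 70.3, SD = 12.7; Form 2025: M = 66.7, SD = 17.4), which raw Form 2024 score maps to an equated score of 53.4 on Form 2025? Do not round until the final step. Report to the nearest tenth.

60.6

Invert y = (SD_Y/SD_X)(x − M_X) + M_Y:
x = (SD_X/SD_Y)(y − M_Y) + M_X = (12.7/17.4)(53.4 − 66.7) + 70.3
x = 0.729885 × -13.300 + 70.3 = 60.6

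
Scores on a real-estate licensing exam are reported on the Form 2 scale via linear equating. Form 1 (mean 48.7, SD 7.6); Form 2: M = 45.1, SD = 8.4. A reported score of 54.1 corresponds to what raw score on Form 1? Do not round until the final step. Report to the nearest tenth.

Invert y = (SD_Y/SD_X)(x − M_X) + M_Y:
x = (SD_X/SD_Y)(y − M_Y) + M_X = (7.6/8.4)(54.1 − 45.1) + 48.7
x = 0.904762 × 9.000 + 48.7 = 56.8

56.8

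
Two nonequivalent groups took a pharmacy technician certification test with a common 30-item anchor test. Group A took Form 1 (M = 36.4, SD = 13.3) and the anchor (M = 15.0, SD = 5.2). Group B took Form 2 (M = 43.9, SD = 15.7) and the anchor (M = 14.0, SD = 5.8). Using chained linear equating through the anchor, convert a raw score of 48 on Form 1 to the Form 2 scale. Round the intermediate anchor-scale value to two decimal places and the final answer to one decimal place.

Form 1 → anchor (Group A): v = (5.2/13.3)(48 − 36.4) + 15.0 = 19.54
anchor → Form 2 (Group B): y = (15.7/5.8)(19.54 − 14.0) + 43.9 = 58.9

58.9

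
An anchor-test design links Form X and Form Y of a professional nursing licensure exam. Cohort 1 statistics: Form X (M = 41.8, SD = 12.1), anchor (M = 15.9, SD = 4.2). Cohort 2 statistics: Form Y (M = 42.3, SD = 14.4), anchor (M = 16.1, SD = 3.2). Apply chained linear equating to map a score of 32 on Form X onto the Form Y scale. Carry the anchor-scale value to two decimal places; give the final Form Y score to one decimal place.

Form X → anchor (Cohort 1): v = (4.2/12.1)(32 − 41.8) + 15.9 = 12.50
anchor → Form Y (Cohort 2): y = (14.4/3.2)(12.50 − 16.1) + 42.3 = 26.1

26.1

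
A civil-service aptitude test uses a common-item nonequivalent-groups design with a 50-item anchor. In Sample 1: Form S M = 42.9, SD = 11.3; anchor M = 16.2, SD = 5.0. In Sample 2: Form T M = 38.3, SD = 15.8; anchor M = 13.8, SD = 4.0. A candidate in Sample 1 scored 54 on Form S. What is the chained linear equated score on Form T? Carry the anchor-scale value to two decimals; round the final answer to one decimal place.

Form S → anchor (Sample 1): v = (5.0/11.3)(54 − 42.9) + 16.2 = 21.11
anchor → Form T (Sample 2): y = (15.8/4.0)(21.11 − 13.8) + 38.3 = 67.2

67.2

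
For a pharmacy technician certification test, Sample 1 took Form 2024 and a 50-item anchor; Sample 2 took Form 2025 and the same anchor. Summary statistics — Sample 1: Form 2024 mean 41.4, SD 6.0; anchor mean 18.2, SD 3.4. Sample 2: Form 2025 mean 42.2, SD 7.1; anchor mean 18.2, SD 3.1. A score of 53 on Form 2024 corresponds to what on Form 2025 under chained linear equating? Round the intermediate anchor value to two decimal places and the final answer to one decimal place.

Form 2024 → anchor (Sample 1): v = (3.4/6.0)(53 − 41.4) + 18.2 = 24.77
anchor → Form 2025 (Sample 2): y = (7.1/3.1)(24.77 − 18.2) + 42.2 = 57.2

57.2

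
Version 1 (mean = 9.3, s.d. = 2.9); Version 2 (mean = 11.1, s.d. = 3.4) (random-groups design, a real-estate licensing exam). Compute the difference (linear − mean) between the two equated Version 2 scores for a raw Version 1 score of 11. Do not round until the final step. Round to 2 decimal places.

Mean-equated: 11 + (11.1 − 9.3) = 12.80
Linear-equated: (3.4/2.9)(11 − 9.3) + 11.1 = 13.093
Difference = 13.093 − 12.80 = 0.29

0.29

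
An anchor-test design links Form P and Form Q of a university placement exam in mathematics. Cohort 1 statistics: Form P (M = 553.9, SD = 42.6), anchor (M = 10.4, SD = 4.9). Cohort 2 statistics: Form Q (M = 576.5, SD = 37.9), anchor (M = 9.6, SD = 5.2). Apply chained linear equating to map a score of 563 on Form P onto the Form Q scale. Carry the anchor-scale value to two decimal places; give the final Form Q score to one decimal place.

590.0

Form P → anchor (Cohort 1): v = (4.9/42.6)(563 − 553.9) + 10.4 = 11.45
anchor → Form Q (Cohort 2): y = (37.9/5.2)(11.45 − 9.6) + 576.5 = 590.0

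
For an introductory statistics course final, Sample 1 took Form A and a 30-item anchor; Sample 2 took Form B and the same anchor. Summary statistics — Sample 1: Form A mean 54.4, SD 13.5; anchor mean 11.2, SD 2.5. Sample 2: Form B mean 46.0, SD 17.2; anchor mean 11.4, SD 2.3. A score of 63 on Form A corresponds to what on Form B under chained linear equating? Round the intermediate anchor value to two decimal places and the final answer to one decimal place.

Form A → anchor (Sample 1): v = (2.5/13.5)(63 − 54.4) + 11.2 = 12.79
anchor → Form B (Sample 2): y = (17.2/2.3)(12.79 − 11.4) + 46.0 = 56.4

56.4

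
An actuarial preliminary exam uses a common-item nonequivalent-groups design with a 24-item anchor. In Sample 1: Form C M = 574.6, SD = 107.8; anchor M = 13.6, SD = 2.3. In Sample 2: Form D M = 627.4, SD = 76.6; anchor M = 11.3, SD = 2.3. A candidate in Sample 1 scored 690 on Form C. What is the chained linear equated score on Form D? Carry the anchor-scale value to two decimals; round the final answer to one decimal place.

Form C → anchor (Sample 1): v = (2.3/107.8)(690 − 574.6) + 13.6 = 16.06
anchor → Form D (Sample 2): y = (76.6/2.3)(16.06 − 11.3) + 627.4 = 785.9

785.9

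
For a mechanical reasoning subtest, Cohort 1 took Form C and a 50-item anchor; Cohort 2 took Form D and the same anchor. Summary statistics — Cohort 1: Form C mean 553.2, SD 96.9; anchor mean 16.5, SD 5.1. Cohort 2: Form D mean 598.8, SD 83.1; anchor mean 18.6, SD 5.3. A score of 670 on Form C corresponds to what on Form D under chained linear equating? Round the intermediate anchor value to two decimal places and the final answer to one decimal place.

Form C → anchor (Cohort 1): v = (5.1/96.9)(670 − 553.2) + 16.5 = 22.65
anchor → Form D (Cohort 2): y = (83.1/5.3)(22.65 − 18.6) + 598.8 = 662.3

662.3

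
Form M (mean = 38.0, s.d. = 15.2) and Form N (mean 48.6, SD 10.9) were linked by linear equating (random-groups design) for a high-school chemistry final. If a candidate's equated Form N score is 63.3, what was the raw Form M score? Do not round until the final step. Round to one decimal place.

58.5

Invert y = (SD_Y/SD_X)(x − M_X) + M_Y:
x = (SD_X/SD_Y)(y − M_Y) + M_X = (15.2/10.9)(63.3 − 48.6) + 38.0
x = 1.394495 × 14.700 + 38.0 = 58.5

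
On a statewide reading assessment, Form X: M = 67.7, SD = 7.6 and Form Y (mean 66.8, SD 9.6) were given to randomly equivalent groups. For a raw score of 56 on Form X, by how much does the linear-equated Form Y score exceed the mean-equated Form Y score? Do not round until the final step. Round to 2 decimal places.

Mean-equated: 56 + (66.8 − 67.7) = 55.10
Linear-equated: (9.6/7.6)(56 − 67.7) + 66.8 = 52.021
Difference = 52.021 − 55.10 = -3.08

-3.08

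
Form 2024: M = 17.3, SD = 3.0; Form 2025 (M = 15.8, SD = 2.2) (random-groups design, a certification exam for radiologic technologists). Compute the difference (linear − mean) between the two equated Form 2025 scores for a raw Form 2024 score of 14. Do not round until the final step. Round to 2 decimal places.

Mean-equated: 14 + (15.8 − 17.3) = 12.50
Linear-equated: (2.2/3.0)(14 − 17.3) + 15.8 = 13.380
Difference = 13.380 − 12.50 = 0.88

0.88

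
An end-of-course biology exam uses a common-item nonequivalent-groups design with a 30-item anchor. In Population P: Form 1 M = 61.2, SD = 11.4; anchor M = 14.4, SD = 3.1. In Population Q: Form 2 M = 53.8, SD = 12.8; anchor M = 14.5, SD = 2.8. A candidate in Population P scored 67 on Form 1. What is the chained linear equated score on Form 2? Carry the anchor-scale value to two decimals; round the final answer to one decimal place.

Form 1 → anchor (Population P): v = (3.1/11.4)(67 − 61.2) + 14.4 = 15.98
anchor → Form 2 (Population Q): y = (12.8/2.8)(15.98 − 14.5) + 53.8 = 60.6

60.6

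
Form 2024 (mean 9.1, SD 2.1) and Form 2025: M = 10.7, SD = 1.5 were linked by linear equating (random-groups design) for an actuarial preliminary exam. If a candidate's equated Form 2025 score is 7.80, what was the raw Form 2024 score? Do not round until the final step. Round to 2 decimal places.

Invert y = (SD_Y/SD_X)(x − M_X) + M_Y:
x = (SD_X/SD_Y)(y − M_Y) + M_X = (2.1/1.5)(7.80 − 10.7) + 9.1
x = 1.400000 × -2.900 + 9.1 = 5.04

5.04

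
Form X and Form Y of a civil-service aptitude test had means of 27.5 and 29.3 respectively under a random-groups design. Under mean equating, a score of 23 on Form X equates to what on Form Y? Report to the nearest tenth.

Mean equating: y = x + (M_Y − M_X) = 23 + (29.3 − 27.5) = 24.8

24.8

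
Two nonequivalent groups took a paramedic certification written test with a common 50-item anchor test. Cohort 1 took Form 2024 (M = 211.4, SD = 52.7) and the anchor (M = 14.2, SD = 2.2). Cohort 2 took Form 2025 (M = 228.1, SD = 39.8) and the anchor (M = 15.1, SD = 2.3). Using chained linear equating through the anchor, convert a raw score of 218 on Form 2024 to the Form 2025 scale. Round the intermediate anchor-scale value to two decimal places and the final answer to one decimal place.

217.4

Form 2024 → anchor (Cohort 1): v = (2.2/52.7)(218 − 211.4) + 14.2 = 14.48
anchor → Form 2025 (Cohort 2): y = (39.8/2.3)(14.48 − 15.1) + 228.1 = 217.4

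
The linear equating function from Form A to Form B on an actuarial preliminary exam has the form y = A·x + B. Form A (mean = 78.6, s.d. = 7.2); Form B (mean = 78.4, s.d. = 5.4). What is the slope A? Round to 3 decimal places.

A = SD_Y / SD_X = 5.4 / 7.2 = 0.750

0.750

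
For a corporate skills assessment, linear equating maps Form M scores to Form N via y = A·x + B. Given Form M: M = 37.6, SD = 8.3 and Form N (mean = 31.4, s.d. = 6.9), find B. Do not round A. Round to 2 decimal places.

A = SD_Y / SD_X = 6.9 / 8.3 = 0.831325
B = M_Y − A·M_X = 31.4 − 0.831325 × 37.6 = 0.14

0.14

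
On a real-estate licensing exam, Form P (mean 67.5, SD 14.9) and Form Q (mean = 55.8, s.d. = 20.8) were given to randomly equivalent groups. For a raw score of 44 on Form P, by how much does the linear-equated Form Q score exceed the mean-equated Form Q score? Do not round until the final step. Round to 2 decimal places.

-9.31

Mean-equated: 44 + (55.8 − 67.5) = 32.30
Linear-equated: (20.8/14.9)(44 − 67.5) + 55.8 = 22.995
Difference = 22.995 − 32.30 = -9.31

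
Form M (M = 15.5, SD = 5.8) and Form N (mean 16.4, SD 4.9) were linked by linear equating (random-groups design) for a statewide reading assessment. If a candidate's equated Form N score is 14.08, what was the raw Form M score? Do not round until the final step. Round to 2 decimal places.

Invert y = (SD_Y/SD_X)(x − M_X) + M_Y:
x = (SD_X/SD_Y)(y − M_Y) + M_X = (5.8/4.9)(14.08 − 16.4) + 15.5
x = 1.183673 × -2.320 + 15.5 = 12.75

12.75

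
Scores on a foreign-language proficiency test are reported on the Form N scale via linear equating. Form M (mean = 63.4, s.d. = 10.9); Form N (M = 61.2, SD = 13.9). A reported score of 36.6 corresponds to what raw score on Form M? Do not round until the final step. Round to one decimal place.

Invert y = (SD_Y/SD_X)(x − M_X) + M_Y:
x = (SD_X/SD_Y)(y − M_Y) + M_X = (10.9/13.9)(36.6 − 61.2) + 63.4
x = 0.784173 × -24.600 + 63.4 = 44.1

44.1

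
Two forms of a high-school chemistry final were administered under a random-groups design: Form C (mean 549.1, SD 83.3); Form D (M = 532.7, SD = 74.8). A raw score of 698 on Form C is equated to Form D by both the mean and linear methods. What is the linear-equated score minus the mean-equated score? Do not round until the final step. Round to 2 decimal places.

-15.19

Mean-equated: 698 + (532.7 − 549.1) = 681.60
Linear-equated: (74.8/83.3)(698 − 549.1) + 532.7 = 666.406
Difference = 666.406 − 681.60 = -15.19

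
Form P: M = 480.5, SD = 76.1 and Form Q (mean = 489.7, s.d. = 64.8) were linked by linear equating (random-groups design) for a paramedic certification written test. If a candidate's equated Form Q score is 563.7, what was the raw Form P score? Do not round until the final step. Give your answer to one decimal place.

567.4

Invert y = (SD_Y/SD_X)(x − M_X) + M_Y:
x = (SD_X/SD_Y)(y − M_Y) + M_X = (76.1/64.8)(563.7 − 489.7) + 480.5
x = 1.174383 × 74.000 + 480.5 = 567.4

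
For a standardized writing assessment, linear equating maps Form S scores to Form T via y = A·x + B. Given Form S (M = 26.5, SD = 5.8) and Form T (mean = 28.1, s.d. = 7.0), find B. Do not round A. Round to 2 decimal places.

-3.88

A = SD_Y / SD_X = 7.0 / 5.8 = 1.206897
B = M_Y − A·M_X = 28.1 − 1.206897 × 26.5 = -3.88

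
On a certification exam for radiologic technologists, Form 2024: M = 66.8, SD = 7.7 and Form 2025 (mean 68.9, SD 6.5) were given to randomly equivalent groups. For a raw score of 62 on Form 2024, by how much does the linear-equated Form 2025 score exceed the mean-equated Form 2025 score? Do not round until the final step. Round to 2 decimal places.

Mean-equated: 62 + (68.9 − 66.8) = 64.10
Linear-equated: (6.5/7.7)(62 − 66.8) + 68.9 = 64.848
Difference = 64.848 − 64.10 = 0.75

0.75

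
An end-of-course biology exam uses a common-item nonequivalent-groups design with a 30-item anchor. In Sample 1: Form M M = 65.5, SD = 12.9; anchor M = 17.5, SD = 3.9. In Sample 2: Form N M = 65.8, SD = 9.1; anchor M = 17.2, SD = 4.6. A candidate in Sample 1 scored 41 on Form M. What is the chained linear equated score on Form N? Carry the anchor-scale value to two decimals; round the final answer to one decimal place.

51.7

Form M → anchor (Sample 1): v = (3.9/12.9)(41 − 65.5) + 17.5 = 10.09
anchor → Form N (Sample 2): y = (9.1/4.6)(10.09 − 17.2) + 65.8 = 51.7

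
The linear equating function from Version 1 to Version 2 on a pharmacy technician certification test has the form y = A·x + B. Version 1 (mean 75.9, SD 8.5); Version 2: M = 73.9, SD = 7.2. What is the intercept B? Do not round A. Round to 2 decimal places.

9.61

A = SD_Y / SD_X = 7.2 / 8.5 = 0.847059
B = M_Y − A·M_X = 73.9 − 0.847059 × 75.9 = 9.61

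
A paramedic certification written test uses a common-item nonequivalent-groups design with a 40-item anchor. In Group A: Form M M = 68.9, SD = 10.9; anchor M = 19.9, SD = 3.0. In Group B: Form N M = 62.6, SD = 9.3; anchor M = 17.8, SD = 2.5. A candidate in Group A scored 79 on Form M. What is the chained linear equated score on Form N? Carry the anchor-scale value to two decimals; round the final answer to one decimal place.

80.8

Form M → anchor (Group A): v = (3.0/10.9)(79 − 68.9) + 19.9 = 22.68
anchor → Form N (Group B): y = (9.3/2.5)(22.68 − 17.8) + 62.6 = 80.8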